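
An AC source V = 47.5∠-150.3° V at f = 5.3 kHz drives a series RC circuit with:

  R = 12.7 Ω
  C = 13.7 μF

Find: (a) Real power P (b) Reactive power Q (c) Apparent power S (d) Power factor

Step 1 — Angular frequency: ω = 2π·f = 2π·5300 = 3.33e+04 rad/s.
Step 2 — Component impedances:
  R: Z = R = 12.7 Ω
  C: Z = 1/(jωC) = -j/(ω·C) = 0 - j2.192 Ω
Step 3 — Series combination: Z_total = R + C = 12.7 - j2.192 Ω = 12.89∠-9.8° Ω.
Step 4 — Source phasor: V = 47.5∠-150.3° V = -41.26 - j23.53 V.
Step 5 — Current: I = V / Z = -2.844 - j2.344 A = 3.686∠-140.5° A.
Step 6 — Complex power: S = V·I* = 172.5 - j29.78 VA.
Step 7 — Real power: P = Re(S) = 172.5 W.
Step 8 — Reactive power: Q = Im(S) = -29.78 VAR.
Step 9 — Apparent power: |S| = 175.1 VA.
Step 10 — Power factor: PF = P/|S| = 0.9854 (leading).

(a) P = 172.5 W  (b) Q = -29.78 VAR  (c) S = 175.1 VA  (d) PF = 0.9854 (leading)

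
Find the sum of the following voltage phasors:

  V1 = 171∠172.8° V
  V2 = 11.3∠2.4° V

Step 1 — Convert each phasor to rectangular form:
  V1 = 171·(cos(172.8°) + j·sin(172.8°)) = -169.7 + j21.43 V
  V2 = 11.3·(cos(2.4°) + j·sin(2.4°)) = 11.29 + j0.4732 V
Step 2 — Sum components: V_total = -158.4 + j21.91 V.
Step 3 — Convert to polar: |V_total| = 159.9 V, ∠V_total = 172.1°.

V_total = 159.9∠172.1° V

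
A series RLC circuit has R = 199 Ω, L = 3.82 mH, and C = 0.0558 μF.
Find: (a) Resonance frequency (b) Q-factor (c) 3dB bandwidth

Step 1 — Resonance: ω₀ = 1/√(LC) = 1/√(0.00382·5.58e-08) = 6.849e+04 rad/s.
Step 2 — f₀ = ω₀/(2π) = 1.09e+04 Hz.
Step 3 — Series Q: Q = ω₀L/R = 6.849e+04·0.00382/199 = 1.315.
Step 4 — Bandwidth: Δω = ω₀/Q = 5.209e+04 rad/s; BW = Δω/(2π) = 8291 Hz.

(a) f₀ = 1.09e+04 Hz  (b) Q = 1.315  (c) BW = 8291 Hz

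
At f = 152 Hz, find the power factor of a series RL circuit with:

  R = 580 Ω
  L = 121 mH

Step 1 — Angular frequency: ω = 2π·f = 2π·152 = 955 rad/s.
Step 2 — Component impedances:
  R: Z = R = 580 Ω
  L: Z = jωL = j·955·0.121 = 0 + j115.6 Ω
Step 3 — Series combination: Z_total = R + L = 580 + j115.6 Ω = 591.4∠11.3° Ω.
Step 4 — Power factor: PF = cos(φ) = Re(Z)/|Z| = 580/591.4 = 0.9807.
Step 5 — Type: Im(Z) = 115.6 ⇒ lagging (phase φ = 11.3°).

PF = 0.9807 (lagging, φ = 11.3°)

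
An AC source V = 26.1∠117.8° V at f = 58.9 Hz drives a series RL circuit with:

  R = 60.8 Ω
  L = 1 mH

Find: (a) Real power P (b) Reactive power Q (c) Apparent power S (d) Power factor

Step 1 — Angular frequency: ω = 2π·f = 2π·58.9 = 370.1 rad/s.
Step 2 — Component impedances:
  R: Z = R = 60.8 Ω
  L: Z = jωL = j·370.1·0.001 = 0 + j0.3701 Ω
Step 3 — Series combination: Z_total = R + L = 60.8 + j0.3701 Ω = 60.8∠0.3° Ω.
Step 4 — Source phasor: V = 26.1∠117.8° V = -12.17 + j23.09 V.
Step 5 — Current: I = V / Z = -0.1979 + j0.3809 A = 0.4293∠117.5° A.
Step 6 — Complex power: S = V·I* = 11.2 + j0.0682 VA.
Step 7 — Real power: P = Re(S) = 11.2 W.
Step 8 — Reactive power: Q = Im(S) = 0.0682 VAR.
Step 9 — Apparent power: |S| = 11.2 VA.
Step 10 — Power factor: PF = P/|S| = 1 (lagging).

(a) P = 11.2 W  (b) Q = 0.0682 VAR  (c) S = 11.2 VA  (d) PF = 1 (lagging)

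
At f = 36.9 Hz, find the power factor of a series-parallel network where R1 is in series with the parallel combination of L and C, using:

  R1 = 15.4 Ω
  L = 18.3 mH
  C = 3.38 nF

Step 1 — Angular frequency: ω = 2π·f = 2π·36.9 = 231.8 rad/s.
Step 2 — Component impedances:
  R1: Z = R = 15.4 Ω
  L: Z = jωL = j·231.8·0.0183 = 0 + j4.243 Ω
  C: Z = 1/(jωC) = -j/(ω·C) = 0 - j1.276e+06 Ω
Step 3 — Parallel branch: L || C = 1/(1/L + 1/C) = 0 + j4.243 Ω.
Step 4 — Series with R1: Z_total = R1 + (L || C) = 15.4 + j4.243 Ω = 15.97∠15.4° Ω.
Step 5 — Power factor: PF = cos(φ) = Re(Z)/|Z| = 15.4/15.974 = 0.9641.
Step 6 — Type: Im(Z) = 4.243 ⇒ lagging (phase φ = 15.4°).

PF = 0.9641 (lagging, φ = 15.4°)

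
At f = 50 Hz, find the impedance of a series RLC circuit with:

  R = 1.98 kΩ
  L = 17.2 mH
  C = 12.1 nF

Step 1 — Angular frequency: ω = 2π·f = 2π·50 = 314.2 rad/s.
Step 2 — Component impedances:
  R: Z = R = 1980 Ω
  L: Z = jωL = j·314.2·0.0172 = 0 + j5.404 Ω
  C: Z = 1/(jωC) = -j/(ω·C) = 0 - j2.631e+05 Ω
Step 3 — Series combination: Z_total = R + L + C = 1980 - j2.631e+05 Ω = 2.631e+05∠-89.6° Ω.

Z = 1980 - j2.631e+05 Ω = 2.631e+05∠-89.6° Ω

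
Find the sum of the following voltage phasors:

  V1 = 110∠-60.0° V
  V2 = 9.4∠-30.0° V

Step 1 — Convert each phasor to rectangular form:
  V1 = 110·(cos(-60.0°) + j·sin(-60.0°)) = 55 - j95.26 V
  V2 = 9.4·(cos(-30.0°) + j·sin(-30.0°)) = 8.141 - j4.7 V
Step 2 — Sum components: V_total = 63.14 - j99.96 V.
Step 3 — Convert to polar: |V_total| = 118.2 V, ∠V_total = -57.7°.

V_total = 118.2∠-57.7° V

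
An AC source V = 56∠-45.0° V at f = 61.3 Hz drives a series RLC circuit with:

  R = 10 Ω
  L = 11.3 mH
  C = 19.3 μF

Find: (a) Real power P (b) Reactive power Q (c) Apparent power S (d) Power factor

Step 1 — Angular frequency: ω = 2π·f = 2π·61.3 = 385.2 rad/s.
Step 2 — Component impedances:
  R: Z = R = 10 Ω
  L: Z = jωL = j·385.2·0.0113 = 0 + j4.352 Ω
  C: Z = 1/(jωC) = -j/(ω·C) = 0 - j134.5 Ω
Step 3 — Series combination: Z_total = R + L + C = 10 - j130.2 Ω = 130.6∠-85.6° Ω.
Step 4 — Source phasor: V = 56∠-45.0° V = 39.6 - j39.6 V.
Step 5 — Current: I = V / Z = 0.3256 + j0.2792 A = 0.4289∠40.6° A.
Step 6 — Complex power: S = V·I* = 1.84 - j23.95 VA.
Step 7 — Real power: P = Re(S) = 1.84 W.
Step 8 — Reactive power: Q = Im(S) = -23.95 VAR.
Step 9 — Apparent power: |S| = 24.02 VA.
Step 10 — Power factor: PF = P/|S| = 0.0766 (leading).

(a) P = 1.84 W  (b) Q = -23.95 VAR  (c) S = 24.02 VA  (d) PF = 0.0766 (leading)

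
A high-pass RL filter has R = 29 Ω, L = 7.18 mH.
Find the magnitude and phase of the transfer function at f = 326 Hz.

Step 1 — Angular frequency: ω = 2π·326 = 2048 rad/s.
Step 2 — Transfer function: H(jω) = jωL/(R + jωL).
Step 3 — Numerator jωL = j·14.71; denominator R + jωL = 29 + j14.71.
Step 4 — H = 0.2046 + j0.4034.
Step 5 — Magnitude: |H| = 0.4523 (-6.9 dB); phase: φ = 63.1°.

|H| = 0.4523 (-6.9 dB), φ = 63.1°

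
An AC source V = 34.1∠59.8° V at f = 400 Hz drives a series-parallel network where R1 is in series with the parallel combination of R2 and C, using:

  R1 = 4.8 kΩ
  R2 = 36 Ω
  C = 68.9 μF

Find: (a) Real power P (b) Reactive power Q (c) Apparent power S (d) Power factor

Step 1 — Angular frequency: ω = 2π·f = 2π·400 = 2513 rad/s.
Step 2 — Component impedances:
  R1: Z = R = 4800 Ω
  R2: Z = R = 36 Ω
  C: Z = 1/(jωC) = -j/(ω·C) = 0 - j5.775 Ω
Step 3 — Parallel branch: R2 || C = 1/(1/R2 + 1/C) = 0.9031 - j5.63 Ω.
Step 4 — Series with R1: Z_total = R1 + (R2 || C) = 4801 - j5.63 Ω = 4801∠-0.1° Ω.
Step 5 — Source phasor: V = 34.1∠59.8° V = 17.15 + j29.47 V.
Step 6 — Current: I = V / Z = 0.003566 + j0.006143 A = 0.007103∠59.9° A.
Step 7 — Complex power: S = V·I* = 0.2422 - j0.000284 VA.
Step 8 — Real power: P = Re(S) = 0.2422 W.
Step 9 — Reactive power: Q = Im(S) = -0.000284 VAR.
Step 10 — Apparent power: |S| = 0.2422 VA.
Step 11 — Power factor: PF = P/|S| = 1 (leading).

(a) P = 0.2422 W  (b) Q = -0.000284 VAR  (c) S = 0.2422 VA  (d) PF = 1 (leading)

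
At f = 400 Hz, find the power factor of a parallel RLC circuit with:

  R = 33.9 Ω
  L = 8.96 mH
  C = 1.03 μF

Step 1 — Angular frequency: ω = 2π·f = 2π·400 = 2513 rad/s.
Step 2 — Component impedances:
  R: Z = R = 33.9 Ω
  L: Z = jωL = j·2513·0.00896 = 0 + j22.52 Ω
  C: Z = 1/(jωC) = -j/(ω·C) = 0 - j386.3 Ω
Step 3 — Parallel combination: 1/Z_total = 1/R + 1/L + 1/C; Z_total = 11.26 + j15.97 Ω = 19.54∠54.8° Ω.
Step 4 — Power factor: PF = cos(φ) = Re(Z)/|Z| = 11.264/19.541 = 0.5764.
Step 5 — Type: Im(Z) = 15.97 ⇒ lagging (phase φ = 54.8°).

PF = 0.5764 (lagging, φ = 54.8°)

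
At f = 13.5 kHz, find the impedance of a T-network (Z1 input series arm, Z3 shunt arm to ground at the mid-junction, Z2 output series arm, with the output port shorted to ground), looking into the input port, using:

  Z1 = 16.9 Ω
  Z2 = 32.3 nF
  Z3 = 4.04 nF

Step 1 — Angular frequency: ω = 2π·f = 2π·1.35e+04 = 8.482e+04 rad/s.
Step 2 — Component impedances:
  Z1: Z = R = 16.9 Ω
  Z2: Z = 1/(jωC) = -j/(ω·C) = 0 - j365 Ω
  Z3: Z = 1/(jωC) = -j/(ω·C) = 0 - j2918 Ω
Step 3 — With the output port shorted to ground, the output series arm Z2 runs from the junction to ground; the shunt arm Z3 also runs from the junction to ground. They appear in parallel: Z3 || Z2 = 0 - j324.4 Ω.
Step 4 — Series with input arm Z1: Z_in = Z1 + (Z3 || Z2) = 16.9 - j324.4 Ω = 324.9∠-87.0° Ω.

Z = 16.9 - j324.4 Ω = 324.9∠-87.0° Ω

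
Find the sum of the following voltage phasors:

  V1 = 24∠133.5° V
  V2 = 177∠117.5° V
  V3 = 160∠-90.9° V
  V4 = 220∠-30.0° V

Step 1 — Convert each phasor to rectangular form:
  V1 = 24·(cos(133.5°) + j·sin(133.5°)) = -16.52 + j17.41 V
  V2 = 177·(cos(117.5°) + j·sin(117.5°)) = -81.73 + j157 V
  V3 = 160·(cos(-90.9°) + j·sin(-90.9°)) = -2.513 - j160 V
  V4 = 220·(cos(-30.0°) + j·sin(-30.0°)) = 190.5 - j110 V
Step 2 — Sum components: V_total = 89.76 - j95.57 V.
Step 3 — Convert to polar: |V_total| = 131.1 V, ∠V_total = -46.8°.

V_total = 131.1∠-46.8° V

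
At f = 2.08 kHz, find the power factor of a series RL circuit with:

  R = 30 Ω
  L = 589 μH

Step 1 — Angular frequency: ω = 2π·f = 2π·2080 = 1.307e+04 rad/s.
Step 2 — Component impedances:
  R: Z = R = 30 Ω
  L: Z = jωL = j·1.307e+04·0.000589 = 0 + j7.698 Ω
Step 3 — Series combination: Z_total = R + L = 30 + j7.698 Ω = 30.97∠14.4° Ω.
Step 4 — Power factor: PF = cos(φ) = Re(Z)/|Z| = 30/30.972 = 0.9686.
Step 5 — Type: Im(Z) = 7.698 ⇒ lagging (phase φ = 14.4°).

PF = 0.9686 (lagging, φ = 14.4°)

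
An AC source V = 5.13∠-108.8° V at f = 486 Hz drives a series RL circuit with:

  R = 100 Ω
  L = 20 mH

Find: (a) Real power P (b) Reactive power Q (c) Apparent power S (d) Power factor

Step 1 — Angular frequency: ω = 2π·f = 2π·486 = 3054 rad/s.
Step 2 — Component impedances:
  R: Z = R = 100 Ω
  L: Z = jωL = j·3054·0.02 = 0 + j61.07 Ω
Step 3 — Series combination: Z_total = R + L = 100 + j61.07 Ω = 117.2∠31.4° Ω.
Step 4 — Source phasor: V = 5.13∠-108.8° V = -1.653 - j4.856 V.
Step 5 — Current: I = V / Z = -0.03364 - j0.02802 A = 0.04378∠-140.2° A.
Step 6 — Complex power: S = V·I* = 0.1917 + j0.1171 VA.
Step 7 — Real power: P = Re(S) = 0.1917 W.
Step 8 — Reactive power: Q = Im(S) = 0.1171 VAR.
Step 9 — Apparent power: |S| = 0.2246 VA.
Step 10 — Power factor: PF = P/|S| = 0.8534 (lagging).

(a) P = 0.1917 W  (b) Q = 0.1171 VAR  (c) S = 0.2246 VA  (d) PF = 0.8534 (lagging)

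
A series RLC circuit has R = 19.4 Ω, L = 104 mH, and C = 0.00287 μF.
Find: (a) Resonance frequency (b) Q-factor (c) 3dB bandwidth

Step 1 — Resonance: ω₀ = 1/√(LC) = 1/√(0.104·2.87e-09) = 5.788e+04 rad/s.
Step 2 — f₀ = ω₀/(2π) = 9212 Hz.
Step 3 — Series Q: Q = ω₀L/R = 5.788e+04·0.104/19.4 = 310.3.
Step 4 — Bandwidth: Δω = ω₀/Q = 186.5 rad/s; BW = Δω/(2π) = 29.69 Hz.

(a) f₀ = 9212 Hz  (b) Q = 310.3  (c) BW = 29.69 Hz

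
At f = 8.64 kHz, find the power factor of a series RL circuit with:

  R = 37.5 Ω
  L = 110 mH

Step 1 — Angular frequency: ω = 2π·f = 2π·8640 = 5.429e+04 rad/s.
Step 2 — Component impedances:
  R: Z = R = 37.5 Ω
  L: Z = jωL = j·5.429e+04·0.11 = 0 + j5972 Ω
Step 3 — Series combination: Z_total = R + L = 37.5 + j5972 Ω = 5972∠89.6° Ω.
Step 4 — Power factor: PF = cos(φ) = Re(Z)/|Z| = 37.5/5971.7 = 0.00628.
Step 5 — Type: Im(Z) = 5972 ⇒ lagging (phase φ = 89.6°).

PF = 0.00628 (lagging, φ = 89.6°)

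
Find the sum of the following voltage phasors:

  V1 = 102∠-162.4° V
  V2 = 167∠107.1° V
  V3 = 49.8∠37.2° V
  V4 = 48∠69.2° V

Step 1 — Convert each phasor to rectangular form:
  V1 = 102·(cos(-162.4°) + j·sin(-162.4°)) = -97.23 - j30.84 V
  V2 = 167·(cos(107.1°) + j·sin(107.1°)) = -49.1 + j159.6 V
  V3 = 49.8·(cos(37.2°) + j·sin(37.2°)) = 39.67 + j30.11 V
  V4 = 48·(cos(69.2°) + j·sin(69.2°)) = 17.05 + j44.87 V
Step 2 — Sum components: V_total = -89.62 + j203.8 V.
Step 3 — Convert to polar: |V_total| = 222.6 V, ∠V_total = 113.7°.

V_total = 222.6∠113.7° V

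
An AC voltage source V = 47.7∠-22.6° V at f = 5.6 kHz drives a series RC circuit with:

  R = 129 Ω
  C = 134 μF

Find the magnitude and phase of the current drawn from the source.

Step 1 — Angular frequency: ω = 2π·f = 2π·5600 = 3.519e+04 rad/s.
Step 2 — Component impedances:
  R: Z = R = 129 Ω
  C: Z = 1/(jωC) = -j/(ω·C) = 0 - j0.2121 Ω
Step 3 — Series combination: Z_total = R + C = 129 - j0.2121 Ω = 129∠-0.1° Ω.
Step 4 — Source phasor: V = 47.7∠-22.6° V = 44.04 - j18.33 V.
Step 5 — Ohm's law: I = V / Z_total = (44.04 - j18.33) / (129 - j0.2121) = 0.3416 - j0.1415 A.
Step 6 — Convert to polar: |I| = 0.3698 A, ∠I = -22.5°.

I = 0.3698∠-22.5° A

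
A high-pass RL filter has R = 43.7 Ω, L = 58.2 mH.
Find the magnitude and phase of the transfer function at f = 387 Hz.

Step 1 — Angular frequency: ω = 2π·387 = 2432 rad/s.
Step 2 — Transfer function: H(jω) = jωL/(R + jωL).
Step 3 — Numerator jωL = j·141.5; denominator R + jωL = 43.7 + j141.5.
Step 4 — H = 0.9129 + j0.2819.
Step 5 — Magnitude: |H| = 0.9555 (-0.4 dB); phase: φ = 17.2°.

|H| = 0.9555 (-0.4 dB), φ = 17.2°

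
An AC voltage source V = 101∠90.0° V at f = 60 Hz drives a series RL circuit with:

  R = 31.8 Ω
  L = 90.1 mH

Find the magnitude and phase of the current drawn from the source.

Step 1 — Angular frequency: ω = 2π·f = 2π·60 = 377 rad/s.
Step 2 — Component impedances:
  R: Z = R = 31.8 Ω
  L: Z = jωL = j·377·0.0901 = 0 + j33.97 Ω
Step 3 — Series combination: Z_total = R + L = 31.8 + j33.97 Ω = 46.53∠46.9° Ω.
Step 4 — Source phasor: V = 101∠90.0° V = 0 + j101 V.
Step 5 — Ohm's law: I = V / Z_total = (0 + j101) / (31.8 + j33.97) = 1.585 + j1.484 A.
Step 6 — Convert to polar: |I| = 2.171 A, ∠I = 43.1°.

I = 2.171∠43.1° A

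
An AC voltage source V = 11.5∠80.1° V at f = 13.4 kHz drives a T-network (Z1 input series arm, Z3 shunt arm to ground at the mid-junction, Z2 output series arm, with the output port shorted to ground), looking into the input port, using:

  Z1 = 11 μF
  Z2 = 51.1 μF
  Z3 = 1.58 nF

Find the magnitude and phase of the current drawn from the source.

Step 1 — Angular frequency: ω = 2π·f = 2π·1.34e+04 = 8.419e+04 rad/s.
Step 2 — Component impedances:
  Z1: Z = 1/(jωC) = -j/(ω·C) = 0 - j1.08 Ω
  Z2: Z = 1/(jωC) = -j/(ω·C) = 0 - j0.2324 Ω
  Z3: Z = 1/(jωC) = -j/(ω·C) = 0 - j7517 Ω
Step 3 — With the output port shorted to ground, the output series arm Z2 runs from the junction to ground; the shunt arm Z3 also runs from the junction to ground. They appear in parallel: Z3 || Z2 = 0 - j0.2324 Ω.
Step 4 — Series with input arm Z1: Z_in = Z1 + (Z3 || Z2) = 0 - j1.312 Ω = 1.312∠-90.0° Ω.
Step 5 — Source phasor: V = 11.5∠80.1° V = 1.977 + j11.33 V.
Step 6 — Ohm's law: I = V / Z_total = (1.977 + j11.33) / (0 - j1.312) = -8.634 + j1.507 A.
Step 7 — Convert to polar: |I| = 8.764 A, ∠I = 170.1°.

I = 8.764∠170.1° A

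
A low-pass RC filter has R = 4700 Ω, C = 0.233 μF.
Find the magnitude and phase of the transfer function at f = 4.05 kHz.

Step 1 — Angular frequency: ω = 2π·4050 = 2.545e+04 rad/s.
Step 2 — Transfer function: H(jω) = 1/(1 + jωRC).
Step 3 — Denominator: 1 + jωRC = 1 + j·2.545e+04·4700·2.33e-07 = 1 + j27.87.
Step 4 — H = 0.001286 - j0.03584.
Step 5 — Magnitude: |H| = 0.03586 (-28.9 dB); phase: φ = -87.9°.

|H| = 0.03586 (-28.9 dB), φ = -87.9°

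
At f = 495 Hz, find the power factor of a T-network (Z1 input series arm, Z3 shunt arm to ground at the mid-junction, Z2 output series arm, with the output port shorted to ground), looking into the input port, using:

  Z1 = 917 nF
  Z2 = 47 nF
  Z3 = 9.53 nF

Step 1 — Angular frequency: ω = 2π·f = 2π·495 = 3110 rad/s.
Step 2 — Component impedances:
  Z1: Z = 1/(jωC) = -j/(ω·C) = 0 - j350.6 Ω
  Z2: Z = 1/(jωC) = -j/(ω·C) = 0 - j6841 Ω
  Z3: Z = 1/(jωC) = -j/(ω·C) = 0 - j3.374e+04 Ω
Step 3 — With the output port shorted to ground, the output series arm Z2 runs from the junction to ground; the shunt arm Z3 also runs from the junction to ground. They appear in parallel: Z3 || Z2 = 0 - j5688 Ω.
Step 4 — Series with input arm Z1: Z_in = Z1 + (Z3 || Z2) = 0 - j6038 Ω = 6038∠-90.0° Ω.
Step 5 — Power factor: PF = cos(φ) = Re(Z)/|Z| = 0/6038 = 0.
Step 6 — Type: Im(Z) = -6038 ⇒ leading (phase φ = -90.0°).

PF = 0 (leading, φ = -90.0°)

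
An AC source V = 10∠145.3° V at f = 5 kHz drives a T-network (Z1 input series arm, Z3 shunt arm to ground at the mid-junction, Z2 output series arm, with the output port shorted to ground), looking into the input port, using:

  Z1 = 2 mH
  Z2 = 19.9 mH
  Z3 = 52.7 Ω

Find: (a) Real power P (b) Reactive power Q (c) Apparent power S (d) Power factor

Step 1 — Angular frequency: ω = 2π·f = 2π·5000 = 3.142e+04 rad/s.
Step 2 — Component impedances:
  Z1: Z = jωL = j·3.142e+04·0.002 = 0 + j62.83 Ω
  Z2: Z = jωL = j·3.142e+04·0.0199 = 0 + j625.2 Ω
  Z3: Z = R = 52.7 Ω
Step 3 — With the output port shorted to ground, the output series arm Z2 runs from the junction to ground; the shunt arm Z3 also runs from the junction to ground. They appear in parallel: Z3 || Z2 = 52.33 + j4.411 Ω.
Step 4 — Series with input arm Z1: Z_in = Z1 + (Z3 || Z2) = 52.33 + j67.24 Ω = 85.2∠52.1° Ω.
Step 5 — Source phasor: V = 10∠145.3° V = -8.221 + j5.693 V.
Step 6 — Current: I = V / Z = -0.006531 + j0.1172 A = 0.1174∠93.2° A.
Step 7 — Complex power: S = V·I* = 0.7208 + j0.9262 VA.
Step 8 — Real power: P = Re(S) = 0.7208 W.
Step 9 — Reactive power: Q = Im(S) = 0.9262 VAR.
Step 10 — Apparent power: |S| = 1.174 VA.
Step 11 — Power factor: PF = P/|S| = 0.6141 (lagging).

(a) P = 0.7208 W  (b) Q = 0.9262 VAR  (c) S = 1.174 VA  (d) PF = 0.6141 (lagging)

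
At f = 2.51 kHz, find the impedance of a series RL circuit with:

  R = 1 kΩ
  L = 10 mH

Step 1 — Angular frequency: ω = 2π·f = 2π·2510 = 1.577e+04 rad/s.
Step 2 — Component impedances:
  R: Z = R = 1000 Ω
  L: Z = jωL = j·1.577e+04·0.01 = 0 + j157.7 Ω
Step 3 — Series combination: Z_total = R + L = 1000 + j157.7 Ω = 1012∠9.0° Ω.

Z = 1000 + j157.7 Ω = 1012∠9.0° Ω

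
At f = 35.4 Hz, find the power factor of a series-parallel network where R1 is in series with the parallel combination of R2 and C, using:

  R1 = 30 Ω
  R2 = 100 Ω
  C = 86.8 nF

Step 1 — Angular frequency: ω = 2π·f = 2π·35.4 = 222.4 rad/s.
Step 2 — Component impedances:
  R1: Z = R = 30 Ω
  R2: Z = R = 100 Ω
  C: Z = 1/(jωC) = -j/(ω·C) = 0 - j5.18e+04 Ω
Step 3 — Parallel branch: R2 || C = 1/(1/R2 + 1/C) = 100 - j0.1931 Ω.
Step 4 — Series with R1: Z_total = R1 + (R2 || C) = 130 - j0.1931 Ω = 130∠-0.1° Ω.
Step 5 — Power factor: PF = cos(φ) = Re(Z)/|Z| = 130/130 = 1.
Step 6 — Type: Im(Z) = -0.1931 ⇒ leading (phase φ = -0.1°).

PF = 1 (leading, φ = -0.1°)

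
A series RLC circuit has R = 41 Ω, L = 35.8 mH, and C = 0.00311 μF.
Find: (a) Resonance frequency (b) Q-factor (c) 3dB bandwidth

Step 1 — Resonance condition Im(Z)=0 gives ω₀ = 1/√(LC).
Step 2 — ω₀ = 1/√(0.0358·3.11e-09) = 9.477e+04 rad/s.
Step 3 — f₀ = ω₀/(2π) = 1.508e+04 Hz.
Step 4 — Series Q: Q = ω₀L/R = 9.477e+04·0.0358/41 = 82.75.
Step 5 — 3dB bandwidth: Δω = ω₀/Q = 1145 rad/s; BW = Δω/(2π) = 182.3 Hz.

(a) f₀ = 1.508e+04 Hz  (b) Q = 82.75  (c) BW = 182.3 Hz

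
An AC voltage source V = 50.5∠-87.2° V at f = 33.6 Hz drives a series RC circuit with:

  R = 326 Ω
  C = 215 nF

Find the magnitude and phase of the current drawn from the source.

Step 1 — Angular frequency: ω = 2π·f = 2π·33.6 = 211.1 rad/s.
Step 2 — Component impedances:
  R: Z = R = 326 Ω
  C: Z = 1/(jωC) = -j/(ω·C) = 0 - j2.203e+04 Ω
Step 3 — Series combination: Z_total = R + C = 326 - j2.203e+04 Ω = 2.203e+04∠-89.2° Ω.
Step 4 — Source phasor: V = 50.5∠-87.2° V = 2.467 - j50.44 V.
Step 5 — Ohm's law: I = V / Z_total = (2.467 - j50.44) / (326 - j2.203e+04) = 0.002291 + j7.808e-05 A.
Step 6 — Convert to polar: |I| = 0.002292 A, ∠I = 2.0°.

I = 0.002292∠2.0° A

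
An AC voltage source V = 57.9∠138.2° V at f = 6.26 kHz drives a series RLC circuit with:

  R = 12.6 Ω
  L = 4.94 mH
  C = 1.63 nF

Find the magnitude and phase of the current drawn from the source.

Step 1 — Angular frequency: ω = 2π·f = 2π·6260 = 3.933e+04 rad/s.
Step 2 — Component impedances:
  R: Z = R = 12.6 Ω
  L: Z = jωL = j·3.933e+04·0.00494 = 0 + j194.3 Ω
  C: Z = 1/(jωC) = -j/(ω·C) = 0 - j1.56e+04 Ω
Step 3 — Series combination: Z_total = R + L + C = 12.6 - j1.54e+04 Ω = 1.54e+04∠-90.0° Ω.
Step 4 — Source phasor: V = 57.9∠138.2° V = -43.16 + j38.59 V.
Step 5 — Ohm's law: I = V / Z_total = (-43.16 + j38.59) / (12.6 - j1.54e+04) = -0.002508 - j0.0028 A.
Step 6 — Convert to polar: |I| = 0.003759 A, ∠I = -131.8°.

I = 0.003759∠-131.8° A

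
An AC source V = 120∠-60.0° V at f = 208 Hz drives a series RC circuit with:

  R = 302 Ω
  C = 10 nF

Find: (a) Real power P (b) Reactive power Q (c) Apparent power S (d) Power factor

Step 1 — Angular frequency: ω = 2π·f = 2π·208 = 1307 rad/s.
Step 2 — Component impedances:
  R: Z = R = 302 Ω
  C: Z = 1/(jωC) = -j/(ω·C) = 0 - j7.652e+04 Ω
Step 3 — Series combination: Z_total = R + C = 302 - j7.652e+04 Ω = 7.652e+04∠-89.8° Ω.
Step 4 — Source phasor: V = 120∠-60.0° V = 60 - j103.9 V.
Step 5 — Current: I = V / Z = 0.001361 + j0.0007788 A = 0.001568∠29.8° A.
Step 6 — Complex power: S = V·I* = 0.0007428 - j0.1882 VA.
Step 7 — Real power: P = Re(S) = 0.0007428 W.
Step 8 — Reactive power: Q = Im(S) = -0.1882 VAR.
Step 9 — Apparent power: |S| = 0.1882 VA.
Step 10 — Power factor: PF = P/|S| = 0.003947 (leading).

(a) P = 0.0007428 W  (b) Q = -0.1882 VAR  (c) S = 0.1882 VA  (d) PF = 0.003947 (leading)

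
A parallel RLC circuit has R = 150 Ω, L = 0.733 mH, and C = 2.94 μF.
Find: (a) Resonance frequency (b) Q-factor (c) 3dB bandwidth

Step 1 — Resonance: ω₀ = 1/√(LC) = 1/√(0.000733·2.94e-06) = 2.154e+04 rad/s.
Step 2 — f₀ = ω₀/(2π) = 3428 Hz.
Step 3 — Parallel Q: Q = R/(ω₀L) = 150/(2.154e+04·0.000733) = 9.5.
Step 4 — Bandwidth: Δω = ω₀/Q = 2268 rad/s; BW = Δω/(2π) = 360.9 Hz.

(a) f₀ = 3428 Hz  (b) Q = 9.5  (c) BW = 360.9 Hz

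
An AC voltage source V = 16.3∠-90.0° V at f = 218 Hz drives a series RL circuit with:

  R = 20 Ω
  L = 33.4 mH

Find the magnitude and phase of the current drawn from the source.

Step 1 — Angular frequency: ω = 2π·f = 2π·218 = 1370 rad/s.
Step 2 — Component impedances:
  R: Z = R = 20 Ω
  L: Z = jωL = j·1370·0.0334 = 0 + j45.75 Ω
Step 3 — Series combination: Z_total = R + L = 20 + j45.75 Ω = 49.93∠66.4° Ω.
Step 4 — Source phasor: V = 16.3∠-90.0° V = 0 - j16.3 V.
Step 5 — Ohm's law: I = V / Z_total = (0 - j16.3) / (20 + j45.75) = -0.2991 - j0.1308 A.
Step 6 — Convert to polar: |I| = 0.3265 A, ∠I = -156.4°.

I = 0.3265∠-156.4° A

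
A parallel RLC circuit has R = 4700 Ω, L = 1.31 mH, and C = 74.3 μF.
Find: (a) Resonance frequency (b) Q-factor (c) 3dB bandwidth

Step 1 — Resonance: ω₀ = 1/√(LC) = 1/√(0.00131·7.43e-05) = 3205 rad/s.
Step 2 — f₀ = ω₀/(2π) = 510.1 Hz.
Step 3 — Parallel Q: Q = R/(ω₀L) = 4700/(3205·0.00131) = 1119.
Step 4 — Bandwidth: Δω = ω₀/Q = 2.864 rad/s; BW = Δω/(2π) = 0.4558 Hz.

(a) f₀ = 510.1 Hz  (b) Q = 1119  (c) BW = 0.4558 Hz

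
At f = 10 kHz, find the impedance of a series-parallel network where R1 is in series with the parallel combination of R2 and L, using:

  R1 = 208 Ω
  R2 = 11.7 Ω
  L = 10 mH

Step 1 — Angular frequency: ω = 2π·f = 2π·1e+04 = 6.283e+04 rad/s.
Step 2 — Component impedances:
  R1: Z = R = 208 Ω
  R2: Z = R = 11.7 Ω
  L: Z = jωL = j·6.283e+04·0.01 = 0 + j628.3 Ω
Step 3 — Parallel branch: R2 || L = 1/(1/R2 + 1/L) = 11.7 + j0.2178 Ω.
Step 4 — Series with R1: Z_total = R1 + (R2 || L) = 219.7 + j0.2178 Ω = 219.7∠0.1° Ω.

Z = 219.7 + j0.2178 Ω = 219.7∠0.1° Ω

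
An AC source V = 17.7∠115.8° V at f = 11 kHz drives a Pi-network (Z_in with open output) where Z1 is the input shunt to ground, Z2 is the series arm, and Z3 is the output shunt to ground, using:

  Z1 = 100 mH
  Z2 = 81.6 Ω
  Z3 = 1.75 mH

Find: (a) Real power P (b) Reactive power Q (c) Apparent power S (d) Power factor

Step 1 — Angular frequency: ω = 2π·f = 2π·1.1e+04 = 6.912e+04 rad/s.
Step 2 — Component impedances:
  Z1: Z = jωL = j·6.912e+04·0.1 = 0 + j6912 Ω
  Z2: Z = R = 81.6 Ω
  Z3: Z = jωL = j·6.912e+04·0.00175 = 0 + j121 Ω
Step 3 — With open output, the series arm Z2 and the output shunt Z3 appear in series to ground: Z2 + Z3 = 81.6 + j121 Ω.
Step 4 — Parallel with input shunt Z1: Z_in = Z1 || (Z2 + Z3) = 78.81 + j119.8 Ω = 143.4∠56.7° Ω.
Step 5 — Source phasor: V = 17.7∠115.8° V = -7.704 + j15.94 V.
Step 6 — Current: I = V / Z = 0.06332 + j0.106 A = 0.1234∠59.1° A.
Step 7 — Complex power: S = V·I* = 1.201 + j1.825 VA.
Step 8 — Real power: P = Re(S) = 1.201 W.
Step 9 — Reactive power: Q = Im(S) = 1.825 VAR.
Step 10 — Apparent power: |S| = 2.185 VA.
Step 11 — Power factor: PF = P/|S| = 0.5496 (lagging).

(a) P = 1.201 W  (b) Q = 1.825 VAR  (c) S = 2.185 VA  (d) PF = 0.5496 (lagging)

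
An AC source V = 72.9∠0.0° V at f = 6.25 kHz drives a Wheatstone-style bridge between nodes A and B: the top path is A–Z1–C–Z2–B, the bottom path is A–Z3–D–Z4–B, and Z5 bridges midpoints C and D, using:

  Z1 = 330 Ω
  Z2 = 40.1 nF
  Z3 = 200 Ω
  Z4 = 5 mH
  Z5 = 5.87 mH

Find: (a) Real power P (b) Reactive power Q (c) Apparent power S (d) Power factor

Step 1 — Angular frequency: ω = 2π·f = 2π·6250 = 3.927e+04 rad/s.
Step 2 — Component impedances:
  Z1: Z = R = 330 Ω
  Z2: Z = 1/(jωC) = -j/(ω·C) = 0 - j635 Ω
  Z3: Z = R = 200 Ω
  Z4: Z = jωL = j·3.927e+04·0.005 = 0 + j196.3 Ω
  Z5: Z = jωL = j·3.927e+04·0.00587 = 0 + j230.5 Ω
Step 3 — Bridge requires nodal analysis (the Z5 bridge couples midpoints C and D, so the two paths cannot be reduced to a simple series/parallel combination). Setting node B to ground and injecting 1 A at node A, the 3-node admittance system at A, C, D solves to V_A = Z_AB = 289.2 + j463.9 Ω = 546.7∠58.1° Ω.
Step 4 — Source phasor: V = 72.9∠0.0° V = 72.9 V.
Step 5 — Current: I = V / Z = 0.07055 - j0.1132 A = 0.1334∠-58.1° A.
Step 6 — Complex power: S = V·I* = 5.143 + j8.25 VA.
Step 7 — Real power: P = Re(S) = 5.143 W.
Step 8 — Reactive power: Q = Im(S) = 8.25 VAR.
Step 9 — Apparent power: |S| = 9.722 VA.
Step 10 — Power factor: PF = P/|S| = 0.529 (lagging).

(a) P = 5.143 W  (b) Q = 8.25 VAR  (c) S = 9.722 VA  (d) PF = 0.529 (lagging)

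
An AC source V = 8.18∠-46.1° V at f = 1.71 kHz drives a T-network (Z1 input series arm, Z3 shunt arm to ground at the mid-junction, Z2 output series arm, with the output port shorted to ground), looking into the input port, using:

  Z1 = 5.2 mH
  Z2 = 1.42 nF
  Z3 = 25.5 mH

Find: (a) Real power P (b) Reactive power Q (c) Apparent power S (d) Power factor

Step 1 — Angular frequency: ω = 2π·f = 2π·1710 = 1.074e+04 rad/s.
Step 2 — Component impedances:
  Z1: Z = jωL = j·1.074e+04·0.0052 = 0 + j55.87 Ω
  Z2: Z = 1/(jωC) = -j/(ω·C) = 0 - j6.554e+04 Ω
  Z3: Z = jωL = j·1.074e+04·0.0255 = 0 + j274 Ω
Step 3 — With the output port shorted to ground, the output series arm Z2 runs from the junction to ground; the shunt arm Z3 also runs from the junction to ground. They appear in parallel: Z3 || Z2 = 0 + j275.1 Ω.
Step 4 — Series with input arm Z1: Z_in = Z1 + (Z3 || Z2) = 0 + j331 Ω = 331∠90.0° Ω.
Step 5 — Source phasor: V = 8.18∠-46.1° V = 5.672 - j5.894 V.
Step 6 — Current: I = V / Z = -0.01781 - j0.01714 A = 0.02471∠-136.1° A.
Step 7 — Complex power: S = V·I* = 0 + j0.2022 VA.
Step 8 — Real power: P = Re(S) = 0 W.
Step 9 — Reactive power: Q = Im(S) = 0.2022 VAR.
Step 10 — Apparent power: |S| = 0.2022 VA.
Step 11 — Power factor: PF = P/|S| = 0 (lagging).

(a) P = 0 W  (b) Q = 0.2022 VAR  (c) S = 0.2022 VA  (d) PF = 0 (lagging)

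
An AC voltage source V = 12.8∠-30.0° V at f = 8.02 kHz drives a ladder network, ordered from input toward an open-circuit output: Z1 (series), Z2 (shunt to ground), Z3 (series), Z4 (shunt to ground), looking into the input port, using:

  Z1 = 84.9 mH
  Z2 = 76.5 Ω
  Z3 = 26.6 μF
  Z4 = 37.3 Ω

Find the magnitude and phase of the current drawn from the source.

Step 1 — Angular frequency: ω = 2π·f = 2π·8020 = 5.039e+04 rad/s.
Step 2 — Component impedances:
  Z1: Z = jωL = j·5.039e+04·0.0849 = 0 + j4278 Ω
  Z2: Z = R = 76.5 Ω
  Z3: Z = 1/(jωC) = -j/(ω·C) = 0 - j0.746 Ω
  Z4: Z = R = 37.3 Ω
Step 3 — Ladder network (open output): work backward from the far end, alternating series and parallel combinations. Z_in = 25.08 + j4278 Ω = 4278∠89.7° Ω.
Step 4 — Source phasor: V = 12.8∠-30.0° V = 11.09 - j6.4 V.
Step 5 — Ohm's law: I = V / Z_total = (11.09 - j6.4) / (25.08 + j4278) = -0.001481 - j0.0026 A.
Step 6 — Convert to polar: |I| = 0.002992 A, ∠I = -119.7°.

I = 0.002992∠-119.7° A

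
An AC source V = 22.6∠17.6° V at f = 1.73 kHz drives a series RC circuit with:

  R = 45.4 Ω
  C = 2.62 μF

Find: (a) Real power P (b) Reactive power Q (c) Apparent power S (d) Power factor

Step 1 — Angular frequency: ω = 2π·f = 2π·1730 = 1.087e+04 rad/s.
Step 2 — Component impedances:
  R: Z = R = 45.4 Ω
  C: Z = 1/(jωC) = -j/(ω·C) = 0 - j35.11 Ω
Step 3 — Series combination: Z_total = R + C = 45.4 - j35.11 Ω = 57.39∠-37.7° Ω.
Step 4 — Source phasor: V = 22.6∠17.6° V = 21.54 + j6.834 V.
Step 5 — Current: I = V / Z = 0.2241 + j0.3238 A = 0.3938∠55.3° A.
Step 6 — Complex power: S = V·I* = 7.039 - j5.444 VA.
Step 7 — Real power: P = Re(S) = 7.039 W.
Step 8 — Reactive power: Q = Im(S) = -5.444 VAR.
Step 9 — Apparent power: |S| = 8.899 VA.
Step 10 — Power factor: PF = P/|S| = 0.791 (leading).

(a) P = 7.039 W  (b) Q = -5.444 VAR  (c) S = 8.899 VA  (d) PF = 0.791 (leading)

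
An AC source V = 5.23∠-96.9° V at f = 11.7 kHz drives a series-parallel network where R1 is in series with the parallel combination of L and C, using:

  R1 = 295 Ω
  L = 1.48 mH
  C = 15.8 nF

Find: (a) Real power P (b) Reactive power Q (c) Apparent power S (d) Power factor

Step 1 — Angular frequency: ω = 2π·f = 2π·1.17e+04 = 7.351e+04 rad/s.
Step 2 — Component impedances:
  R1: Z = R = 295 Ω
  L: Z = jωL = j·7.351e+04·0.00148 = 0 + j108.8 Ω
  C: Z = 1/(jωC) = -j/(ω·C) = 0 - j860.9 Ω
Step 3 — Parallel branch: L || C = 1/(1/L + 1/C) = 0 + j124.5 Ω.
Step 4 — Series with R1: Z_total = R1 + (L || C) = 295 + j124.5 Ω = 320.2∠22.9° Ω.
Step 5 — Source phasor: V = 5.23∠-96.9° V = -0.6283 - j5.192 V.
Step 6 — Current: I = V / Z = -0.008114 - j0.01417 A = 0.01633∠-119.8° A.
Step 7 — Complex power: S = V·I* = 0.0787 + j0.03322 VA.
Step 8 — Real power: P = Re(S) = 0.0787 W.
Step 9 — Reactive power: Q = Im(S) = 0.03322 VAR.
Step 10 — Apparent power: |S| = 0.08542 VA.
Step 11 — Power factor: PF = P/|S| = 0.9213 (lagging).

(a) P = 0.0787 W  (b) Q = 0.03322 VAR  (c) S = 0.08542 VA  (d) PF = 0.9213 (lagging)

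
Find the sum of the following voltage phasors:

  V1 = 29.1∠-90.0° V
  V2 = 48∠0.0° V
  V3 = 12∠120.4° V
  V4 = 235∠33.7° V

Step 1 — Convert each phasor to rectangular form:
  V1 = 29.1·(cos(-90.0°) + j·sin(-90.0°)) = 0 - j29.1 V
  V2 = 48·(cos(0.0°) + j·sin(0.0°)) = 48 V
  V3 = 12·(cos(120.4°) + j·sin(120.4°)) = -6.072 + j10.35 V
  V4 = 235·(cos(33.7°) + j·sin(33.7°)) = 195.5 + j130.4 V
Step 2 — Sum components: V_total = 237.4 + j111.6 V.
Step 3 — Convert to polar: |V_total| = 262.4 V, ∠V_total = 25.2°.

V_total = 262.4∠25.2° V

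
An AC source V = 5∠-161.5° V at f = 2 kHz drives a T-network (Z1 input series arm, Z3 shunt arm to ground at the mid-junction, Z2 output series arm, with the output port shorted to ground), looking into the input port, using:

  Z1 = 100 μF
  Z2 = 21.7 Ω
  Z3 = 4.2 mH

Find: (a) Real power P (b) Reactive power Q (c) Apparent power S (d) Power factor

Step 1 — Angular frequency: ω = 2π·f = 2π·2000 = 1.257e+04 rad/s.
Step 2 — Component impedances:
  Z1: Z = 1/(jωC) = -j/(ω·C) = 0 - j0.7958 Ω
  Z2: Z = R = 21.7 Ω
  Z3: Z = jωL = j·1.257e+04·0.0042 = 0 + j52.78 Ω
Step 3 — With the output port shorted to ground, the output series arm Z2 runs from the junction to ground; the shunt arm Z3 also runs from the junction to ground. They appear in parallel: Z3 || Z2 = 18.56 + j7.632 Ω.
Step 4 — Series with input arm Z1: Z_in = Z1 + (Z3 || Z2) = 18.56 + j6.836 Ω = 19.78∠20.2° Ω.
Step 5 — Source phasor: V = 5∠-161.5° V = -4.742 - j1.587 V.
Step 6 — Current: I = V / Z = -0.2527 + j0.007577 A = 0.2528∠178.3° A.
Step 7 — Complex power: S = V·I* = 1.186 + j0.4368 VA.
Step 8 — Real power: P = Re(S) = 1.186 W.
Step 9 — Reactive power: Q = Im(S) = 0.4368 VAR.
Step 10 — Apparent power: |S| = 1.264 VA.
Step 11 — Power factor: PF = P/|S| = 0.9384 (lagging).

(a) P = 1.186 W  (b) Q = 0.4368 VAR  (c) S = 1.264 VA  (d) PF = 0.9384 (lagging)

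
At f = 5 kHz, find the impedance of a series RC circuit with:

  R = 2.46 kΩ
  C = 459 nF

Step 1 — Angular frequency: ω = 2π·f = 2π·5000 = 3.142e+04 rad/s.
Step 2 — Component impedances:
  R: Z = R = 2460 Ω
  C: Z = 1/(jωC) = -j/(ω·C) = 0 - j69.35 Ω
Step 3 — Series combination: Z_total = R + C = 2460 - j69.35 Ω = 2461∠-1.6° Ω.

Z = 2460 - j69.35 Ω = 2461∠-1.6° Ω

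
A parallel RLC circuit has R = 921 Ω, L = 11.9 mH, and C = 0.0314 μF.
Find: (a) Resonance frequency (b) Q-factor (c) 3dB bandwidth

Step 1 — Resonance: ω₀ = 1/√(LC) = 1/√(0.0119·3.14e-08) = 5.173e+04 rad/s.
Step 2 — f₀ = ω₀/(2π) = 8233 Hz.
Step 3 — Parallel Q: Q = R/(ω₀L) = 921/(5.173e+04·0.0119) = 1.496.
Step 4 — Bandwidth: Δω = ω₀/Q = 3.458e+04 rad/s; BW = Δω/(2π) = 5503 Hz.

(a) f₀ = 8233 Hz  (b) Q = 1.496  (c) BW = 5503 Hz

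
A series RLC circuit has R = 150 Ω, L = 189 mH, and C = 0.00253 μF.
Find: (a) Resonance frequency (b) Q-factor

Step 1 — Resonance condition Im(Z)=0 gives ω₀ = 1/√(LC).
Step 2 — ω₀ = 1/√(0.189·2.53e-09) = 4.573e+04 rad/s.
Step 3 — f₀ = ω₀/(2π) = 7278 Hz.
Step 4 — Series Q: Q = ω₀L/R = 4.573e+04·0.189/150 = 57.62.

(a) f₀ = 7278 Hz  (b) Q = 57.62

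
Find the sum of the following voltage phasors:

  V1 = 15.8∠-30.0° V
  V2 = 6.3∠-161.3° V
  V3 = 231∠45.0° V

Step 1 — Convert each phasor to rectangular form:
  V1 = 15.8·(cos(-30.0°) + j·sin(-30.0°)) = 13.68 - j7.9 V
  V2 = 6.3·(cos(-161.3°) + j·sin(-161.3°)) = -5.967 - j2.02 V
  V3 = 231·(cos(45.0°) + j·sin(45.0°)) = 163.3 + j163.3 V
Step 2 — Sum components: V_total = 171.1 + j153.4 V.
Step 3 — Convert to polar: |V_total| = 229.8 V, ∠V_total = 41.9°.

V_total = 229.8∠41.9° V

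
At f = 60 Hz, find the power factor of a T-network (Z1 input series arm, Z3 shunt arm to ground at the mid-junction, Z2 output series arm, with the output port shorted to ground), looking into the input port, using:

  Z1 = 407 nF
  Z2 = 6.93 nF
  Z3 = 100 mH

Step 1 — Angular frequency: ω = 2π·f = 2π·60 = 377 rad/s.
Step 2 — Component impedances:
  Z1: Z = 1/(jωC) = -j/(ω·C) = 0 - j6517 Ω
  Z2: Z = 1/(jωC) = -j/(ω·C) = 0 - j3.828e+05 Ω
  Z3: Z = jωL = j·377·0.1 = 0 + j37.7 Ω
Step 3 — With the output port shorted to ground, the output series arm Z2 runs from the junction to ground; the shunt arm Z3 also runs from the junction to ground. They appear in parallel: Z3 || Z2 = 0 + j37.7 Ω.
Step 4 — Series with input arm Z1: Z_in = Z1 + (Z3 || Z2) = 0 - j6480 Ω = 6480∠-90.0° Ω.
Step 5 — Power factor: PF = cos(φ) = Re(Z)/|Z| = 0/6480 = 0.
Step 6 — Type: Im(Z) = -6480 ⇒ leading (phase φ = -90.0°).

PF = 0 (leading, φ = -90.0°)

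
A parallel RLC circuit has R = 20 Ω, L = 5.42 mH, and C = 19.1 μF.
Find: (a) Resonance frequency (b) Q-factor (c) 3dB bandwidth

Step 1 — Resonance: ω₀ = 1/√(LC) = 1/√(0.00542·1.91e-05) = 3108 rad/s.
Step 2 — f₀ = ω₀/(2π) = 494.7 Hz.
Step 3 — Parallel Q: Q = R/(ω₀L) = 20/(3108·0.00542) = 1.187.
Step 4 — Bandwidth: Δω = ω₀/Q = 2618 rad/s; BW = Δω/(2π) = 416.6 Hz.

(a) f₀ = 494.7 Hz  (b) Q = 1.187  (c) BW = 416.6 Hz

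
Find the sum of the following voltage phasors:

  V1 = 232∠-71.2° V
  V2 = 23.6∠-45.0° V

Step 1 — Convert each phasor to rectangular form:
  V1 = 232·(cos(-71.2°) + j·sin(-71.2°)) = 74.77 - j219.6 V
  V2 = 23.6·(cos(-45.0°) + j·sin(-45.0°)) = 16.69 - j16.69 V
Step 2 — Sum components: V_total = 91.45 - j236.3 V.
Step 3 — Convert to polar: |V_total| = 253.4 V, ∠V_total = -68.8°.

V_total = 253.4∠-68.8° V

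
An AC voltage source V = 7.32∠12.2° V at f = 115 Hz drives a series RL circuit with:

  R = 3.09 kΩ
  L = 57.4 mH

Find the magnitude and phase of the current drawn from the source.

Step 1 — Angular frequency: ω = 2π·f = 2π·115 = 722.6 rad/s.
Step 2 — Component impedances:
  R: Z = R = 3090 Ω
  L: Z = jωL = j·722.6·0.0574 = 0 + j41.48 Ω
Step 3 — Series combination: Z_total = R + L = 3090 + j41.48 Ω = 3090∠0.8° Ω.
Step 4 — Source phasor: V = 7.32∠12.2° V = 7.155 + j1.547 V.
Step 5 — Ohm's law: I = V / Z_total = (7.155 + j1.547) / (3090 + j41.48) = 0.002322 + j0.0004695 A.
Step 6 — Convert to polar: |I| = 0.002369 A, ∠I = 11.4°.

I = 0.002369∠11.4° A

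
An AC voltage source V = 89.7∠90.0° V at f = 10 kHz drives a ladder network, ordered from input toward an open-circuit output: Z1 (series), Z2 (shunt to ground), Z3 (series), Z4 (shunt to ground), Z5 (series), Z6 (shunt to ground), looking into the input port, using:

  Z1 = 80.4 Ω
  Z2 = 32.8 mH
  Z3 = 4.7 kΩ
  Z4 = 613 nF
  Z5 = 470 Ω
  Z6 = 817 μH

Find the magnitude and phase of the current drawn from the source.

Step 1 — Angular frequency: ω = 2π·f = 2π·1e+04 = 6.283e+04 rad/s.
Step 2 — Component impedances:
  Z1: Z = R = 80.4 Ω
  Z2: Z = jωL = j·6.283e+04·0.0328 = 0 + j2061 Ω
  Z3: Z = R = 4700 Ω
  Z4: Z = 1/(jωC) = -j/(ω·C) = 0 - j25.96 Ω
  Z5: Z = R = 470 Ω
  Z6: Z = jωL = j·6.283e+04·0.000817 = 0 + j51.33 Ω
Step 3 — Ladder network (open output): work backward from the far end, alternating series and parallel combinations. Z_in = 841.3 + j1732 Ω = 1925∠64.1° Ω.
Step 4 — Source phasor: V = 89.7∠90.0° V = 0 + j89.7 V.
Step 5 — Ohm's law: I = V / Z_total = (0 + j89.7) / (841.3 + j1732) = 0.04191 + j0.02036 A.
Step 6 — Convert to polar: |I| = 0.04659 A, ∠I = 25.9°.

I = 0.04659∠25.9° A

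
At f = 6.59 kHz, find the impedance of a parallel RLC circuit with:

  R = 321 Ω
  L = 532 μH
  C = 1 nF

Step 1 — Angular frequency: ω = 2π·f = 2π·6590 = 4.141e+04 rad/s.
Step 2 — Component impedances:
  R: Z = R = 321 Ω
  L: Z = jωL = j·4.141e+04·0.000532 = 0 + j22.03 Ω
  C: Z = 1/(jωC) = -j/(ω·C) = 0 - j2.415e+04 Ω
Step 3 — Parallel combination: 1/Z_total = 1/R + 1/L + 1/C; Z_total = 1.507 + j21.94 Ω = 22∠86.1° Ω.

Z = 1.507 + j21.94 Ω = 22∠86.1° Ω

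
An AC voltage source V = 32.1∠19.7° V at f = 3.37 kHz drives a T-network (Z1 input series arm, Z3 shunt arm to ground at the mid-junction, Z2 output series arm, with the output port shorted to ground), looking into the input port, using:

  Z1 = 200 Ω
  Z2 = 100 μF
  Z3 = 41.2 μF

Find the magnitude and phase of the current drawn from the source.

Step 1 — Angular frequency: ω = 2π·f = 2π·3370 = 2.117e+04 rad/s.
Step 2 — Component impedances:
  Z1: Z = R = 200 Ω
  Z2: Z = 1/(jωC) = -j/(ω·C) = 0 - j0.4723 Ω
  Z3: Z = 1/(jωC) = -j/(ω·C) = 0 - j1.146 Ω
Step 3 — With the output port shorted to ground, the output series arm Z2 runs from the junction to ground; the shunt arm Z3 also runs from the junction to ground. They appear in parallel: Z3 || Z2 = 0 - j0.3345 Ω.
Step 4 — Series with input arm Z1: Z_in = Z1 + (Z3 || Z2) = 200 - j0.3345 Ω = 200∠-0.1° Ω.
Step 5 — Source phasor: V = 32.1∠19.7° V = 30.22 + j10.82 V.
Step 6 — Ohm's law: I = V / Z_total = (30.22 + j10.82) / (200 - j0.3345) = 0.151 + j0.05436 A.
Step 7 — Convert to polar: |I| = 0.1605 A, ∠I = 19.8°.

I = 0.1605∠19.8° A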